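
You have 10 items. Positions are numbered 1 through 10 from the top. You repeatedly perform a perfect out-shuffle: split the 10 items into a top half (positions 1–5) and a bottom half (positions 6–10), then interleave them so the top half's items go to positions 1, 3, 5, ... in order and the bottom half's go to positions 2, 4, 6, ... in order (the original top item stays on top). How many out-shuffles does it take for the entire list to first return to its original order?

The out-shuffle permutes the 10 positions with cycle lengths [1, 1, 2, 6].
Every item is home exactly when every cycle has completed a whole number of laps, i.e. after lcm(1, 2, 6) = 6 out-shuffles.

6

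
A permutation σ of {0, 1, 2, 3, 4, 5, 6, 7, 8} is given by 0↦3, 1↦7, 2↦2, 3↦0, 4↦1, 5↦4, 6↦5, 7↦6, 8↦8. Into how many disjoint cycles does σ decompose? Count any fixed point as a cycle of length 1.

Cycle decomposition: (0 3) (1 7 6 5 4) (2) (8).
4 cycles.

4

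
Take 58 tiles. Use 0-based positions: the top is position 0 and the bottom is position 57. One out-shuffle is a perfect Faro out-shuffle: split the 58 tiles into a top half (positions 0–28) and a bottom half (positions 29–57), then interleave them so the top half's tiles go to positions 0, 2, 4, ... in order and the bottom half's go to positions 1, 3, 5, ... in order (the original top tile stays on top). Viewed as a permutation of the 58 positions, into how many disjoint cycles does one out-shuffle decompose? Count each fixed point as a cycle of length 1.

6

Trace each unvisited position around until it returns:
(0) (1 2 4 8 16 32 ... len 18) (3 6 12 24 48 39 ... len 18) (5 10 20 40 23 46 ... len 18) (19 38) (57)
6 cycles in total.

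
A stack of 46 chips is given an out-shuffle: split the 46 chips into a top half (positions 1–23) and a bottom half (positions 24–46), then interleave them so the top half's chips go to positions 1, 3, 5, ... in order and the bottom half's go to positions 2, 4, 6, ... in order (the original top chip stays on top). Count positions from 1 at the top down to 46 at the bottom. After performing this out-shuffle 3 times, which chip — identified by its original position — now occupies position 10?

Work backwards from position 10, undoing one out-shuffle at a time:
10 ← 28 ← 37 ← 19
So the chip now at position 10 started at position 19.

19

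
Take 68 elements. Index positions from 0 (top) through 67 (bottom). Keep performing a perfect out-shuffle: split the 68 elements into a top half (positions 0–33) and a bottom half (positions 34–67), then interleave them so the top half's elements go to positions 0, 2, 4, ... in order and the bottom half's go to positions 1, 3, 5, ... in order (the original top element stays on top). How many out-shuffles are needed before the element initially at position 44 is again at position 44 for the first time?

Follow position 44 under repeated out-shuffles:
44 → 21 → 42 → 17 → 34 → 1 → 2 → 4 → ... → 44 (length 66)
It first returns after 66 out-shuffles.

66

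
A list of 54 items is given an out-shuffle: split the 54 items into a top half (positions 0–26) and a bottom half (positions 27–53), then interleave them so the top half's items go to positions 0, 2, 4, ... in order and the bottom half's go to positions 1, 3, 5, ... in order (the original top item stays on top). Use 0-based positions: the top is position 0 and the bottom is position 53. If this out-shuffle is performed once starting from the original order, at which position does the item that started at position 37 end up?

Track the item's position through each out-shuffle:
37 → 21

21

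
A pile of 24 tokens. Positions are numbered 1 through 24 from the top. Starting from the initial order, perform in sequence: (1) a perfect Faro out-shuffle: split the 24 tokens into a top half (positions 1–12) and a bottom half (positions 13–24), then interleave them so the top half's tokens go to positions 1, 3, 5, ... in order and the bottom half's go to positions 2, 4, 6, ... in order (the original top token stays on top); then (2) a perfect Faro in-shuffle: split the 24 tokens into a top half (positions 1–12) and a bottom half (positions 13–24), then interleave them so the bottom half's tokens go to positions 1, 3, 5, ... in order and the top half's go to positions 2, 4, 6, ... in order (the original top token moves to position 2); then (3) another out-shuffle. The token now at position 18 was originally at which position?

Undo the operations in reverse order, starting from position 18:
  undo op 3 (out-shuffle, from bottom half): 18 ← 21
  undo op 2 (in-shuffle, from bottom half): 21 ← 23
  undo op 1 (out-shuffle, from top half): 23 ← 12
So the token at position 18 came from original position 12.

12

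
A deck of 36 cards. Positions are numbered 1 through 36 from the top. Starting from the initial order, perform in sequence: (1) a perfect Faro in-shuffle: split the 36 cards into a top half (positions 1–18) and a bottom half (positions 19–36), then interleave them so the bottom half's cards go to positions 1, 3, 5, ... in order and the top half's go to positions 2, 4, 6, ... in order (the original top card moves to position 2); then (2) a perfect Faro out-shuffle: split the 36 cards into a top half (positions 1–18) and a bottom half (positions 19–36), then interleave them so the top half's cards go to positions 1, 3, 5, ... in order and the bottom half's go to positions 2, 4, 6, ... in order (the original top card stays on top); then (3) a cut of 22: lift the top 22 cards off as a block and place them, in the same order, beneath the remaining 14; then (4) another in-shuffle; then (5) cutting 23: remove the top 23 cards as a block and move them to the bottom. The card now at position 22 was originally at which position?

Undo the operations in reverse order, starting from position 22:
  undo op 5 (cut 23): 22 ← 9
  undo op 4 (in-shuffle, from bottom half): 9 ← 23
  undo op 3 (cut 22): 23 ← 9
  undo op 2 (out-shuffle, from top half): 9 ← 5
  undo op 1 (in-shuffle, from bottom half): 5 ← 21
So the card at position 22 came from original position 21.

21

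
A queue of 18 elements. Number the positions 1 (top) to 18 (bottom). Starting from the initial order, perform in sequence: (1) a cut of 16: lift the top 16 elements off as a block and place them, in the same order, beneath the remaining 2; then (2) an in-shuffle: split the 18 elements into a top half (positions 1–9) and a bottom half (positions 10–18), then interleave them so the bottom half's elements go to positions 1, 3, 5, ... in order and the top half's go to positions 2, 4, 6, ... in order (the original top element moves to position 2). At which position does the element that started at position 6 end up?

16

Track the element from position 6 forward through each operation:
  after op 1 (cut 16): 6 → 8
  after op 2 (in-shuffle): 8 → 16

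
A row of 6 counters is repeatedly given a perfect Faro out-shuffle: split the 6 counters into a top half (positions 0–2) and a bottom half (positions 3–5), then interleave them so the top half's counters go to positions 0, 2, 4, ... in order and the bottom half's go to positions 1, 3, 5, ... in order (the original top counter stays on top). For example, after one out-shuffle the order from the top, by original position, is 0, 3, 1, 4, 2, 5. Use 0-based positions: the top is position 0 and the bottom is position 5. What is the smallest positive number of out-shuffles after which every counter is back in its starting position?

4

The out-shuffle permutes the 6 positions with cycle lengths [1, 1, 4].
Every counter is home exactly when every cycle has completed a whole number of laps, i.e. after lcm(1, 4) = 4 out-shuffles.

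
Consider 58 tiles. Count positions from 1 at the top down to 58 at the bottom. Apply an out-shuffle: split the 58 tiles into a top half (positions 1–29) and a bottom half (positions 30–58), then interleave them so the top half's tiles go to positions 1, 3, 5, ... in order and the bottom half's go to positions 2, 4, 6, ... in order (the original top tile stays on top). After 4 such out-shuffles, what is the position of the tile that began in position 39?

Track the tile's position through each out-shuffle:
39 → 20 → 39 → 20 → 39

39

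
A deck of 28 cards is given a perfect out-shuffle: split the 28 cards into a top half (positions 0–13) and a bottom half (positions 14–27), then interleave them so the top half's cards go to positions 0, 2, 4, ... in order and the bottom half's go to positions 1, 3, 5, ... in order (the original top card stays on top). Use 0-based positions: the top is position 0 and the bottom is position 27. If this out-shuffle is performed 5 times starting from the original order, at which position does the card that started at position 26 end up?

Track the card's position through each out-shuffle:
26 → 25 → 23 → 19 → 11 → 22

22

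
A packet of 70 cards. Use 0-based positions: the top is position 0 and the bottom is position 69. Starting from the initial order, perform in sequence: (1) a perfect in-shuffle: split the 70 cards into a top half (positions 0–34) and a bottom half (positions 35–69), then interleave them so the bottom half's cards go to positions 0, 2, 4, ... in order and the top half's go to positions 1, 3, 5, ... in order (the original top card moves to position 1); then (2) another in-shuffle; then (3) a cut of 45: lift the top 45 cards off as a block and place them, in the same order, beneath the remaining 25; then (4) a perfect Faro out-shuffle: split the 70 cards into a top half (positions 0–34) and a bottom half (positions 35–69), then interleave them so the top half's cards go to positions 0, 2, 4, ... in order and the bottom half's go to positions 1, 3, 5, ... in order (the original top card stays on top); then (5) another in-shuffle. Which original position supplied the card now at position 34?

35

Undo the operations in reverse order, starting from position 34:
  undo op 5 (in-shuffle, from bottom half): 34 ← 52
  undo op 4 (out-shuffle, from top half): 52 ← 26
  undo op 3 (cut 45): 26 ← 1
  undo op 2 (in-shuffle, from top half): 1 ← 0
  undo op 1 (in-shuffle, from bottom half): 0 ← 35
So the card at position 34 came from original position 35.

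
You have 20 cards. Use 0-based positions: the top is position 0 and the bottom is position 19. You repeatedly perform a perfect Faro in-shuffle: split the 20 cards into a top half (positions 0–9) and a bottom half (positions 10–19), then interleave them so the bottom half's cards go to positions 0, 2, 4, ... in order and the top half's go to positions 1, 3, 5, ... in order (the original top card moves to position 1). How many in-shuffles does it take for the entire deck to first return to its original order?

6

The in-shuffle permutes the 20 positions with cycle lengths [2, 3, 3, 6, 6].
Every card is home exactly when every cycle has completed a whole number of laps, i.e. after lcm(2, 3, 6) = 6 in-shuffles.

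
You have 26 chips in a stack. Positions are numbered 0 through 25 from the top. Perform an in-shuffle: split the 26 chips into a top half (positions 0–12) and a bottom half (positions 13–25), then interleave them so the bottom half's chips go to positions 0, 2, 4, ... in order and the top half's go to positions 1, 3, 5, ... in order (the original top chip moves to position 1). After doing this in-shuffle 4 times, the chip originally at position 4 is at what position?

Track the chip's position through each in-shuffle:
4 → 9 → 19 → 12 → 25

25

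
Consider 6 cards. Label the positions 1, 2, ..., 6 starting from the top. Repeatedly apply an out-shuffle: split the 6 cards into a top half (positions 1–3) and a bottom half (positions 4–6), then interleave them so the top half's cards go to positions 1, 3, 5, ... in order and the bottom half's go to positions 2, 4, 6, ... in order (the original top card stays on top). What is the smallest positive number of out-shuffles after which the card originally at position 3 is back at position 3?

4

Follow position 3 under repeated out-shuffles:
3 → 5 → 4 → 2 → 3
It first returns after 4 out-shuffles.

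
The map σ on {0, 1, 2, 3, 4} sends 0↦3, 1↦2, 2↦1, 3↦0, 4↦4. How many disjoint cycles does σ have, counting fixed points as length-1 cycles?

Cycle decomposition: (0 3) (1 2) (4).
3 cycles.

3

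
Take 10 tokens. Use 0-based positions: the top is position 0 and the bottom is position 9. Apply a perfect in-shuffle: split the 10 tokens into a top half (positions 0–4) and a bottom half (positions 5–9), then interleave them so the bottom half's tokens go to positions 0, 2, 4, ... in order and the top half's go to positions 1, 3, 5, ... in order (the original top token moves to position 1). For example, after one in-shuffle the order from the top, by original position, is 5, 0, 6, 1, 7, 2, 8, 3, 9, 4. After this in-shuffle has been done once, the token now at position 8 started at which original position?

Work backwards from position 8, undoing one in-shuffle at a time:
8 ← 9
So the token now at position 8 started at position 9.

9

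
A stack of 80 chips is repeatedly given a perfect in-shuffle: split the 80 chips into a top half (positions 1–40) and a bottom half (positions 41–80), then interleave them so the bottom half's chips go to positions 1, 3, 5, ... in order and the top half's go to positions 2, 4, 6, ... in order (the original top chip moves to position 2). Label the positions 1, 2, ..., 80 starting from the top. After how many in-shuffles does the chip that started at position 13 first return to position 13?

Follow position 13 under repeated in-shuffles:
13 → 26 → 52 → 23 → 46 → 11 → 22 → 44 → ... → 13 (length 54)
It first returns after 54 in-shuffles.

54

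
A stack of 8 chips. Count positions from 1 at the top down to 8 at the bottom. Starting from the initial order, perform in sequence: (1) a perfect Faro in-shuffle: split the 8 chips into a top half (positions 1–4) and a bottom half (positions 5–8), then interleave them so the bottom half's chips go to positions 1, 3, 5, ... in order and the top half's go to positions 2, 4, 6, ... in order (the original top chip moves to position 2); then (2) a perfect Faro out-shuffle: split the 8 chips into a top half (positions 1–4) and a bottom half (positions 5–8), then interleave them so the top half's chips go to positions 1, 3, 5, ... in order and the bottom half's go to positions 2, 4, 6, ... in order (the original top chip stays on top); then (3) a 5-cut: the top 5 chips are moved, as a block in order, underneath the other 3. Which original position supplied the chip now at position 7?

Undo the operations in reverse order, starting from position 7:
  undo op 3 (cut 5): 7 ← 4
  undo op 2 (out-shuffle, from bottom half): 4 ← 6
  undo op 1 (in-shuffle, from top half): 6 ← 3
So the chip at position 7 came from original position 3.

3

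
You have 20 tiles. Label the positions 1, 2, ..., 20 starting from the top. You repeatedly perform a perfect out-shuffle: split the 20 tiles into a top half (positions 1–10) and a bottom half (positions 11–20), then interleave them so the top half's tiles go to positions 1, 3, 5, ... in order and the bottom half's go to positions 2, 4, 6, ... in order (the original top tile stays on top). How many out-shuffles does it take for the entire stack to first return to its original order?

18

The out-shuffle permutes the 20 positions with cycle lengths [1, 1, 18].
Every tile is home exactly when every cycle has completed a whole number of laps, i.e. after lcm(1, 18) = 18 out-shuffles.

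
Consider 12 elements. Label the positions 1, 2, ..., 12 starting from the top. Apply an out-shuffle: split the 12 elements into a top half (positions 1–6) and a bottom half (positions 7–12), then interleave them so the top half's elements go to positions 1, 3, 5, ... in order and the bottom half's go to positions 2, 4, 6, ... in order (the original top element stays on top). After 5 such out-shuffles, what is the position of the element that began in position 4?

9

Track the element's position through each out-shuffle:
4 → 7 → 2 → 3 → 5 → 9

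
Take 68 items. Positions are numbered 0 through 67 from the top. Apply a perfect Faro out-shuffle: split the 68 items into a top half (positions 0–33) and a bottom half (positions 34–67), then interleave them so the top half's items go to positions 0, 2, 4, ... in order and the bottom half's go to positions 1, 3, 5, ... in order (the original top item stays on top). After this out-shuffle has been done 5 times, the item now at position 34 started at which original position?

22

Work backwards from position 34, undoing one out-shuffle at a time:
34 ← 17 ← 42 ← 21 ← 44 ← 22
So the item now at position 34 started at position 22.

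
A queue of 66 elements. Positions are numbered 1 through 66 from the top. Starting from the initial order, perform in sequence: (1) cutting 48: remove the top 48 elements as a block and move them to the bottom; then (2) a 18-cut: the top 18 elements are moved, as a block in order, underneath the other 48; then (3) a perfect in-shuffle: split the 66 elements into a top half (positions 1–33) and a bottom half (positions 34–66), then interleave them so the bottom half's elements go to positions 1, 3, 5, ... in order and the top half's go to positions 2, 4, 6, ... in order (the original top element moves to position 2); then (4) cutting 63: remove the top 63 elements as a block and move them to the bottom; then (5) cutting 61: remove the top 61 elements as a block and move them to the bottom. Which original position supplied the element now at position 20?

6

Undo the operations in reverse order, starting from position 20:
  undo op 5 (cut 61): 20 ← 15
  undo op 4 (cut 63): 15 ← 12
  undo op 3 (in-shuffle, from top half): 12 ← 6
  undo op 2 (cut 18): 6 ← 24
  undo op 1 (cut 48): 24 ← 6
So the element at position 20 came from original position 6.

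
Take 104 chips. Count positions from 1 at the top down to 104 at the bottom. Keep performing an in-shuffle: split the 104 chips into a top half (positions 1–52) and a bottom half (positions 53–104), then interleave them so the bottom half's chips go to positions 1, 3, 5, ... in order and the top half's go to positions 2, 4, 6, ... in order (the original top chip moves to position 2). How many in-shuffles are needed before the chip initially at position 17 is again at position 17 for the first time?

12

Follow position 17 under repeated in-shuffles:
17 → 34 → 68 → 31 → 62 → 19 → 38 → 76 → 47 → 94 → 83 → 61 → 17
It first returns after 12 in-shuffles.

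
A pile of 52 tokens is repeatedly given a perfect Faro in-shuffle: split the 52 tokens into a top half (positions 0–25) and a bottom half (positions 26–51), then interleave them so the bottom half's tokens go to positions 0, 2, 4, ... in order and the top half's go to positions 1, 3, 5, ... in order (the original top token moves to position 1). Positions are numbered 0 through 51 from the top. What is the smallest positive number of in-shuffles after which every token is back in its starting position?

The in-shuffle permutes the 52 positions with cycle lengths [52].
Every token is home exactly when every cycle has completed a whole number of laps, i.e. after lcm(52) = 52 in-shuffles.

52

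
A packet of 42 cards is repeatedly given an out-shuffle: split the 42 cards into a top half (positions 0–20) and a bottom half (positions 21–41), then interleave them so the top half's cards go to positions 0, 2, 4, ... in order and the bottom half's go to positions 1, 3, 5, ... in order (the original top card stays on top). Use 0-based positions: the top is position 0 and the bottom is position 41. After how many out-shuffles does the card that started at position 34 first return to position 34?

Follow position 34 under repeated out-shuffles:
34 → 27 → 13 → 26 → 11 → 22 → 3 → 6 → 12 → 24 → 7 → 14 → 28 → 15 → 30 → 19 → 38 → 35 → 29 → 17 → 34
It first returns after 20 out-shuffles.

20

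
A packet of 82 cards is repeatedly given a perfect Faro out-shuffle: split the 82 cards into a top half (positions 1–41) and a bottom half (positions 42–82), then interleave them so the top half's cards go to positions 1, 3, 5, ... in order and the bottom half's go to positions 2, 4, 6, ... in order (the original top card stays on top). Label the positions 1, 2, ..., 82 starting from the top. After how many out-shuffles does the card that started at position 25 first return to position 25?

Follow position 25 under repeated out-shuffles:
25 → 49 → 16 → 31 → 61 → 40 → 79 → 76 → 70 → 58 → 34 → 67 → 52 → 22 → 43 → 4 → 7 → 13 → 25
It first returns after 18 out-shuffles.

18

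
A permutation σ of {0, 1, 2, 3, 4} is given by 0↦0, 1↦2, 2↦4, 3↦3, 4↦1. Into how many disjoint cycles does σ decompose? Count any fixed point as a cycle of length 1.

Cycle decomposition: (0) (1 2 4) (3).
3 cycles.

3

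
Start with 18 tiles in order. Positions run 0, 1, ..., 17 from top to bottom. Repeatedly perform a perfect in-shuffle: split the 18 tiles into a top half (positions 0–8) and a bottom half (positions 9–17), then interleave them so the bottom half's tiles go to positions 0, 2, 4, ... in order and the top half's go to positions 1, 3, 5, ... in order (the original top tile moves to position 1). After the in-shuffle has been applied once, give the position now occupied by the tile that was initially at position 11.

Track the tile's position through each in-shuffle:
11 → 4

4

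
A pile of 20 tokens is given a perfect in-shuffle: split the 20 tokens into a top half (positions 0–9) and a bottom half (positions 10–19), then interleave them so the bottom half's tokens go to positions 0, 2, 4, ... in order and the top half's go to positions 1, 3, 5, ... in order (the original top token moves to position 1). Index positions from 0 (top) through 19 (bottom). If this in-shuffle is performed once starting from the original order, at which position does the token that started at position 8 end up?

17

Track the token's position through each in-shuffle:
8 → 17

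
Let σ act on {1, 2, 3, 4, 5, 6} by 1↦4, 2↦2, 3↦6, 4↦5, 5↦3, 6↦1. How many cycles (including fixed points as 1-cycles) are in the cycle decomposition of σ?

Cycle decomposition: (1 4 5 3 6) (2).
2 cycles.

2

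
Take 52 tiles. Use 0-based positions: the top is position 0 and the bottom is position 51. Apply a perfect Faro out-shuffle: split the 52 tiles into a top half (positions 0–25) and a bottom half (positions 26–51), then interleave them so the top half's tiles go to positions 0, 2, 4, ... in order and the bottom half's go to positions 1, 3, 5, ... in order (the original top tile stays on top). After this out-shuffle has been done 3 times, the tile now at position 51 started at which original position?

Work backwards from position 51, undoing one out-shuffle at a time:
51 ← 51 ← 51 ← 51
So the tile now at position 51 started at position 51.

51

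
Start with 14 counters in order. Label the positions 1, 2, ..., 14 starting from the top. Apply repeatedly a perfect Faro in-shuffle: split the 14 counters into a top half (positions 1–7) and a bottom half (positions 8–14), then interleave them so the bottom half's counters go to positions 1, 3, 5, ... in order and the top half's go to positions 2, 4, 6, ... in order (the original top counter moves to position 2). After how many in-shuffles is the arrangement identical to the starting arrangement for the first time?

The in-shuffle permutes the 14 positions with cycle lengths [2, 4, 4, 4].
Every counter is home exactly when every cycle has completed a whole number of laps, i.e. after lcm(2, 4) = 4 in-shuffles.

4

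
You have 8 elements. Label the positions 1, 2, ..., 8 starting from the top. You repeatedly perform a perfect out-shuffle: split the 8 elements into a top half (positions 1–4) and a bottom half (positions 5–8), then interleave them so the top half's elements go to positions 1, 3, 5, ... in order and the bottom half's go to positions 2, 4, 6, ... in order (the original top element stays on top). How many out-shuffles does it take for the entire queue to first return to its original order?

The out-shuffle permutes the 8 positions with cycle lengths [1, 1, 3, 3].
Every element is home exactly when every cycle has completed a whole number of laps, i.e. after lcm(1, 3) = 3 out-shuffles.

3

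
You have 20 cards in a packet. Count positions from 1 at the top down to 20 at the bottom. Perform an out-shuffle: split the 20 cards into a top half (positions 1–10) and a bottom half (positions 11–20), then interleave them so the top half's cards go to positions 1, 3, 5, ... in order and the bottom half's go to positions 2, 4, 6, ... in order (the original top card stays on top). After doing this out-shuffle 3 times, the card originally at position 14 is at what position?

Track the card's position through each out-shuffle:
14 → 8 → 15 → 10

10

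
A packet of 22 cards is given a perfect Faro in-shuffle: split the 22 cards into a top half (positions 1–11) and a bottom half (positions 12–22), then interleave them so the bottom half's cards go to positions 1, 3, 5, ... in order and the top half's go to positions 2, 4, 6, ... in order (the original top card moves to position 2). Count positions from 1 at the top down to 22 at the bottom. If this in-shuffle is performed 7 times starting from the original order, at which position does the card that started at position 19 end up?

17

Track the card's position through each in-shuffle:
19 → 15 → 7 → 14 → 5 → 10 → 20 → 17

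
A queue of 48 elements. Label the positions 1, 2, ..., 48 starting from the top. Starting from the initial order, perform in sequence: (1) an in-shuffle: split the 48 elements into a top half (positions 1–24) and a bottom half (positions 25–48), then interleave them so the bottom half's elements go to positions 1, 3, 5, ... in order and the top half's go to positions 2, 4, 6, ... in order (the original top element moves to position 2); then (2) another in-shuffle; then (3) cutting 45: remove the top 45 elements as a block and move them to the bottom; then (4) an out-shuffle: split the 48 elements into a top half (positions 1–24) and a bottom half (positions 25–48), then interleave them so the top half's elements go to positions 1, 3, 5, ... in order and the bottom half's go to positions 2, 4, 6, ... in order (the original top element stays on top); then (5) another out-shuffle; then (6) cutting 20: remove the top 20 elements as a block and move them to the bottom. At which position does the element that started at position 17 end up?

Track the element from position 17 forward through each operation:
  after op 1 (in-shuffle): 17 → 34
  after op 2 (in-shuffle): 34 → 19
  after op 3 (cut 45): 19 → 22
  after op 4 (out-shuffle): 22 → 43
  after op 5 (out-shuffle): 43 → 38
  after op 6 (cut 20): 38 → 18

18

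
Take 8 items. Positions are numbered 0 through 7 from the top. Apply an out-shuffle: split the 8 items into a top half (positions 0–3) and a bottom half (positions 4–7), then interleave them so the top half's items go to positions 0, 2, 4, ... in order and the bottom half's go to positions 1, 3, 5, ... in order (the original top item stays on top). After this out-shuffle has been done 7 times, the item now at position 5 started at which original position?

6

Work backwards from position 5, undoing one out-shuffle at a time:
5 ← 6 ← 3 ← 5 ← 6 ← 3 ← 5 ← 6
So the item now at position 5 started at position 6.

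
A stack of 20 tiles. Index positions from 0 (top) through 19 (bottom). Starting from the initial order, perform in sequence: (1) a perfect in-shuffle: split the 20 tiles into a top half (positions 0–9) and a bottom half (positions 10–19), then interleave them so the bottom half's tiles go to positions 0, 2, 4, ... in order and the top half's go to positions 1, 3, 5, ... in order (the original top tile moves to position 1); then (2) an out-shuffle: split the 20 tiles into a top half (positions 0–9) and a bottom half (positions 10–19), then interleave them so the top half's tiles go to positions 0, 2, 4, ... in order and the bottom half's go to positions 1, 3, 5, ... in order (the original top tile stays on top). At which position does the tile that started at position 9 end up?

Track the tile from position 9 forward through each operation:
  after op 1 (in-shuffle): 9 → 19
  after op 2 (out-shuffle): 19 → 19

19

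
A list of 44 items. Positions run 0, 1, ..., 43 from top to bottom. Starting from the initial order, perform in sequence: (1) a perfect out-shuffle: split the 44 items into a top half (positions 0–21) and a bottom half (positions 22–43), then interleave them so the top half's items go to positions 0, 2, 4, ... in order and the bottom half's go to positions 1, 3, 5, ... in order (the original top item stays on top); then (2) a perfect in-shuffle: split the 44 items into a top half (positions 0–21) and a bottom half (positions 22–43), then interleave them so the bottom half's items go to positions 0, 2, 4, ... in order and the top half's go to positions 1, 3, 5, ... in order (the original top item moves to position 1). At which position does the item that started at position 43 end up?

Track the item from position 43 forward through each operation:
  after op 1 (out-shuffle): 43 → 43
  after op 2 (in-shuffle): 43 → 42

42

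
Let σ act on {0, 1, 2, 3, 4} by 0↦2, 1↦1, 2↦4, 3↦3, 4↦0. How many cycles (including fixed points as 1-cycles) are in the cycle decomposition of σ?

Cycle decomposition: (0 2 4) (1) (3).
3 cycles.

3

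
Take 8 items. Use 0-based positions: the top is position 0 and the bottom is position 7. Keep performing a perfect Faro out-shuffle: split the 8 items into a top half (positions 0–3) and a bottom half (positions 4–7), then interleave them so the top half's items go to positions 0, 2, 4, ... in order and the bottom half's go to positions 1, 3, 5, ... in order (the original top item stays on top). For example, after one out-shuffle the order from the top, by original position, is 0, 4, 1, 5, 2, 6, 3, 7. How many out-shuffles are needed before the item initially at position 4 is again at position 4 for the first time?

3

Follow position 4 under repeated out-shuffles:
4 → 1 → 2 → 4
It first returns after 3 out-shuffles.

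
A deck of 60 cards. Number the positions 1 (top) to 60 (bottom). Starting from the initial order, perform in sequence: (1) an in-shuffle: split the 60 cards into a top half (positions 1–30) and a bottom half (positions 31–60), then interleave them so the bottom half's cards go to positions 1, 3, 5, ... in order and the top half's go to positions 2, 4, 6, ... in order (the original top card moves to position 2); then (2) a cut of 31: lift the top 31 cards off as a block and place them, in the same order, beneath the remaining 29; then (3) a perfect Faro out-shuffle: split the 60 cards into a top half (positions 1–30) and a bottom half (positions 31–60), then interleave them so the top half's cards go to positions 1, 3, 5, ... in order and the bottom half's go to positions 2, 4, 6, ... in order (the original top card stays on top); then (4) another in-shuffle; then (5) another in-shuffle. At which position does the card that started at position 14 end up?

Track the card from position 14 forward through each operation:
  after op 1 (in-shuffle): 14 → 28
  after op 2 (cut 31): 28 → 57
  after op 3 (out-shuffle): 57 → 54
  after op 4 (in-shuffle): 54 → 47
  after op 5 (in-shuffle): 47 → 33

33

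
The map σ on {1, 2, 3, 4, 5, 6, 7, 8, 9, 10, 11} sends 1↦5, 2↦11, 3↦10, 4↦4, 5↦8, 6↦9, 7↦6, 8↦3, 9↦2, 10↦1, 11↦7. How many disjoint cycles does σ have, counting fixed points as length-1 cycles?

3

Cycle decomposition: (1 5 8 3 10) (2 11 7 6 9) (4).
3 cycles.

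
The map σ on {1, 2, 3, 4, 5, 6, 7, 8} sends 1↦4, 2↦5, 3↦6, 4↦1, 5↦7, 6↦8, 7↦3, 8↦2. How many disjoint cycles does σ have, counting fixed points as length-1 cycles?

Cycle decomposition: (1 4) (2 5 7 3 6 8).
2 cycles.

2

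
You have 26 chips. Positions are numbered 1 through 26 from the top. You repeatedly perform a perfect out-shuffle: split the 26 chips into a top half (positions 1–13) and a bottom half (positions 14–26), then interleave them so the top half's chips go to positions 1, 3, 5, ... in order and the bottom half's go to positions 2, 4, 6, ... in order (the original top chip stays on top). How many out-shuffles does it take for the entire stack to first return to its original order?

20

The out-shuffle permutes the 26 positions with cycle lengths [1, 1, 4, 20].
Every chip is home exactly when every cycle has completed a whole number of laps, i.e. after lcm(1, 4, 20) = 20 out-shuffles.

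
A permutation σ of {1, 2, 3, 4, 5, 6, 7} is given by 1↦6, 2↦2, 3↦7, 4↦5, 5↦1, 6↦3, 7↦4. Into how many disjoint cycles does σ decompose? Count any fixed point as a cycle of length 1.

2

Cycle decomposition: (1 6 3 7 4 5) (2).
2 cycles.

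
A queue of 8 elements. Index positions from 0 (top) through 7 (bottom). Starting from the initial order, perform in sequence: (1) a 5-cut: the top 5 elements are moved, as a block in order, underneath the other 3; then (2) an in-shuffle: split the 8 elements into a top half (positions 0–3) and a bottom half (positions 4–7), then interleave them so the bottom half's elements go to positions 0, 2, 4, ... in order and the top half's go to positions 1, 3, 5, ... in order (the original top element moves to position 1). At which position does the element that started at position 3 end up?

4

Track the element from position 3 forward through each operation:
  after op 1 (cut 5): 3 → 6
  after op 2 (in-shuffle): 6 → 4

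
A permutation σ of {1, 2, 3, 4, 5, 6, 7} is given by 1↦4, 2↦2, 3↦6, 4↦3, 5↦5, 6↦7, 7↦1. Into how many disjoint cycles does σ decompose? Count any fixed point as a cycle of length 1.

3

Cycle decomposition: (1 4 3 6 7) (2) (5).
3 cycles.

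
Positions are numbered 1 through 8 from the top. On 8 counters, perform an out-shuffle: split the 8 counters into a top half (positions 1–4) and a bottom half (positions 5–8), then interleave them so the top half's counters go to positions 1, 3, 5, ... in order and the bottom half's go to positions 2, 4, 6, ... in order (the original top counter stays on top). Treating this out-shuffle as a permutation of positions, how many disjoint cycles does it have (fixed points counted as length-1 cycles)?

Trace each unvisited position around until it returns:
(1) (2 3 5) (4 7 6) (8)
4 cycles in total.

4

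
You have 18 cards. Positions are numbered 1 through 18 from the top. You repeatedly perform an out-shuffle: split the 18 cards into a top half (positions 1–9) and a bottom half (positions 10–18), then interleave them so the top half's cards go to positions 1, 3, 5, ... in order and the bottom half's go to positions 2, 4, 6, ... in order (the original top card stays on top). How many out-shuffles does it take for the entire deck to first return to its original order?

8

The out-shuffle permutes the 18 positions with cycle lengths [1, 1, 8, 8].
Every card is home exactly when every cycle has completed a whole number of laps, i.e. after lcm(1, 8) = 8 out-shuffles.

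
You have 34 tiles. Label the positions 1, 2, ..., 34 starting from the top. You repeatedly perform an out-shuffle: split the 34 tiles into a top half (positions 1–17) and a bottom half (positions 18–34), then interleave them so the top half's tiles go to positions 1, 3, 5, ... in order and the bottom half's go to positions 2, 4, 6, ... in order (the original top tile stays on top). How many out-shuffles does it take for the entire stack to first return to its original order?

10

The out-shuffle permutes the 34 positions with cycle lengths [1, 1, 2, 10, 10, 10].
Every tile is home exactly when every cycle has completed a whole number of laps, i.e. after lcm(1, 2, 10) = 10 out-shuffles.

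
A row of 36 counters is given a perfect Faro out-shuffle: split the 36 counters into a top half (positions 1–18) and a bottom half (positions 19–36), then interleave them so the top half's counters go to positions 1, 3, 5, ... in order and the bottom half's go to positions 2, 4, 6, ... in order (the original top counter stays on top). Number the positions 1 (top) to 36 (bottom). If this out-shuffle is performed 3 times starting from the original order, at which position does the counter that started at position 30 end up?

Track the counter's position through each out-shuffle:
30 → 24 → 12 → 23

23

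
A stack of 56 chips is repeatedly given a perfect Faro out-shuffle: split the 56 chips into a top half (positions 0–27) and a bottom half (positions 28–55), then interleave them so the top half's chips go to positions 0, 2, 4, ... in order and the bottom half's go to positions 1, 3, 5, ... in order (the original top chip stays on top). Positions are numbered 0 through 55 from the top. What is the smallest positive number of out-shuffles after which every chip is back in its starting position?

The out-shuffle permutes the 56 positions with cycle lengths [1, 1, 4, 10, 20, 20].
Every chip is home exactly when every cycle has completed a whole number of laps, i.e. after lcm(1, 4, 10, 20) = 20 out-shuffles.

20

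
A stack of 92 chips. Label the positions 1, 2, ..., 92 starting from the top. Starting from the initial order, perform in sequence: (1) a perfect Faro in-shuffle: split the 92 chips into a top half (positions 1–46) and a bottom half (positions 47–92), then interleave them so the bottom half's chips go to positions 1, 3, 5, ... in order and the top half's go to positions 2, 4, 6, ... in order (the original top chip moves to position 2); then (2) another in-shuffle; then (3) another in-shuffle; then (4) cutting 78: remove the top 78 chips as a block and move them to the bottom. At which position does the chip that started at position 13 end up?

Track the chip from position 13 forward through each operation:
  after op 1 (in-shuffle): 13 → 26
  after op 2 (in-shuffle): 26 → 52
  after op 3 (in-shuffle): 52 → 11
  after op 4 (cut 78): 11 → 25

25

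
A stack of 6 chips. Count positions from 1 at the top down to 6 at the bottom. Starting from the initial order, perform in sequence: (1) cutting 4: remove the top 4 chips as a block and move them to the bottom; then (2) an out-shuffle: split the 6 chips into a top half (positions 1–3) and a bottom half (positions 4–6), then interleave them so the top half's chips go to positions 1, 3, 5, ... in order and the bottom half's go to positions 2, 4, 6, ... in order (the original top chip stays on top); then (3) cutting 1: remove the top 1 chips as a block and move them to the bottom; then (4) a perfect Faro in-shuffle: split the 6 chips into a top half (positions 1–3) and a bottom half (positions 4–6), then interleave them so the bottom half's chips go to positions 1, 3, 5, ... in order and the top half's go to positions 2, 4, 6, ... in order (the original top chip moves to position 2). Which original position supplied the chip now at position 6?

Undo the operations in reverse order, starting from position 6:
  undo op 4 (in-shuffle, from top half): 6 ← 3
  undo op 3 (cut 1): 3 ← 4
  undo op 2 (out-shuffle, from bottom half): 4 ← 5
  undo op 1 (cut 4): 5 ← 3
So the chip at position 6 came from original position 3.

3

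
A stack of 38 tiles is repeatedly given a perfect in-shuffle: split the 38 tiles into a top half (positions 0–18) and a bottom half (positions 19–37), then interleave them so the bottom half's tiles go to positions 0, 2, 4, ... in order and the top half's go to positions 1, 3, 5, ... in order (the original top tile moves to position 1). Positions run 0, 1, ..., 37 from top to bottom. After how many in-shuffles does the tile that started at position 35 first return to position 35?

12

Follow position 35 under repeated in-shuffles:
35 → 32 → 26 → 14 → 29 → 20 → 2 → 5 → 11 → 23 → 8 → 17 → 35
It first returns after 12 in-shuffles.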